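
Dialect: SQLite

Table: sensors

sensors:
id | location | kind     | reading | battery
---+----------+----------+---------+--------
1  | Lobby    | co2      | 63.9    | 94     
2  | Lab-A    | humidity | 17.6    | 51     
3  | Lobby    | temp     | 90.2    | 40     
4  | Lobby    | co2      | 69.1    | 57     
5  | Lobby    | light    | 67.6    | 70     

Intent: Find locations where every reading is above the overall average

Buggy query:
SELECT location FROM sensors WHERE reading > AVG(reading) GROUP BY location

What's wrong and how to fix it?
Bug: WHERE evaluates per row before aggregation, so AVG() is unavailable

Fix: Compute the overall average in a scalar subquery and compare each group's MIN against it in HAVING

Corrected query:
SELECT location FROM sensors GROUP BY location HAVING MIN(reading) > (SELECT AVG(reading) FROM sensors)

Result:
location
--------
Lobby   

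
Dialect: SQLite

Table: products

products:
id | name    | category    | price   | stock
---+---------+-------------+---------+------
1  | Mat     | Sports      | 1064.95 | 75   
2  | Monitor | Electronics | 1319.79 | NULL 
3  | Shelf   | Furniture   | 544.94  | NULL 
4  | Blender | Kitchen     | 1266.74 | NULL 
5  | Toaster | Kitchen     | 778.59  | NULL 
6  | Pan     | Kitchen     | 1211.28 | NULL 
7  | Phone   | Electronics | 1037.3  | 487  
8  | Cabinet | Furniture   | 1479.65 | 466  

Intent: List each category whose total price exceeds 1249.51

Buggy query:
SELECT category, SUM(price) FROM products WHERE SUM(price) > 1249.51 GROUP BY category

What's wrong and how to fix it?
Bug: WHERE runs before GROUP BY, so aggregates aren't available there

Fix: Use HAVING (which filters groups after aggregation) instead of WHERE

Corrected query:
SELECT category, SUM(price) FROM products GROUP BY category HAVING SUM(price) > 1249.51

Result:
category    | SUM(price)
------------+-----------
Electronics | 2357.09   
Furniture   | 2024.59   
Kitchen     | 3256.61   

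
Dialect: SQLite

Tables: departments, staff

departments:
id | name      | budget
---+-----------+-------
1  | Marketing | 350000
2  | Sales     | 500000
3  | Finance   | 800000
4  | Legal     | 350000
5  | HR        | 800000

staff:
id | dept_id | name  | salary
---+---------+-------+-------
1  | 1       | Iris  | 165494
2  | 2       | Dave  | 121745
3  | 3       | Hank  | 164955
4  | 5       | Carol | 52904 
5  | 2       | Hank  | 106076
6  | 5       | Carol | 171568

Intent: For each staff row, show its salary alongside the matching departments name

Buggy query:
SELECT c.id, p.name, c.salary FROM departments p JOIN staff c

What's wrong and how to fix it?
Bug: Missing join condition: each staff row is matched to all departments rows instead of just its own

Fix: Add ON c.dept_id = p.id to the JOIN

Corrected query:
SELECT c.id, p.name, c.salary FROM departments p JOIN staff c ON c.dept_id = p.id

Result:
id | name      | salary
---+-----------+-------
1  | Marketing | 165494
2  | Sales     | 121745
3  | Finance   | 164955
4  | HR        | 52904 
5  | Sales     | 106076
6  | HR        | 171568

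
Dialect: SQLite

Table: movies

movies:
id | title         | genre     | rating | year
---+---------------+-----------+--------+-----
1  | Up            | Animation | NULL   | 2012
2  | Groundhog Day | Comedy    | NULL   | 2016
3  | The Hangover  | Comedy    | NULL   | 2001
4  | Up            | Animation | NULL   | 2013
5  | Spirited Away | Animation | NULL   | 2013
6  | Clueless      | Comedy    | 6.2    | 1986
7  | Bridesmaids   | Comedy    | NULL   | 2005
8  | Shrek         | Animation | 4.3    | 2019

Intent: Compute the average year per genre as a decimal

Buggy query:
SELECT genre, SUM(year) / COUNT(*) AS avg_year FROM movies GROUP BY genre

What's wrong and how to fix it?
Bug: SUM(year) and COUNT(*) are both integers; the division truncates the fractional part

Fix: Cast one side to REAL so the division keeps the fractional part

Corrected query:
SELECT genre, SUM(year) * 1.0 / COUNT(*) AS avg_year FROM movies GROUP BY genre

Result:
genre     | avg_year
----------+---------
Animation | 2014.25 
Comedy    | 2002    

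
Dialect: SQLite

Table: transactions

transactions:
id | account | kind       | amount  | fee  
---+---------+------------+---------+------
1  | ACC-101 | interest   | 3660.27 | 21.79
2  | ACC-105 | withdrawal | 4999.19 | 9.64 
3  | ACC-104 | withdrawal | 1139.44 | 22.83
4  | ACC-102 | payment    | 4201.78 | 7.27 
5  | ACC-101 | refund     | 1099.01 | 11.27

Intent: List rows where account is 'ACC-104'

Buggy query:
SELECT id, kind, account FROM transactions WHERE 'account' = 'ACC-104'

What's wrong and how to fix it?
Bug: Single quotes denote string literals in SQL; the column name is being compared as a constant string

Fix: Reference the column as account without single quotes

Corrected query:
SELECT id, kind, account FROM transactions WHERE account = 'ACC-104'

Result:
id | kind       | account
---+------------+--------
3  | withdrawal | ACC-104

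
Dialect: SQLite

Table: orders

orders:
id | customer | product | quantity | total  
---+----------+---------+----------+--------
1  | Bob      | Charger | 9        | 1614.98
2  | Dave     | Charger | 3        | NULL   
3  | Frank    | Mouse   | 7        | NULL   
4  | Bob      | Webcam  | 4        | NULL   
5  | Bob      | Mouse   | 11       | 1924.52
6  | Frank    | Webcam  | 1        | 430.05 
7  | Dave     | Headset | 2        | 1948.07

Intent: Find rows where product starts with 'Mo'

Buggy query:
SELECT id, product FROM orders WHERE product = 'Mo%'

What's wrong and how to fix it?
Bug: Wildcards only work with LIKE; '=' treats '%' as a literal character

Fix: Use LIKE for wildcard pattern matching

Corrected query:
SELECT id, product FROM orders WHERE product LIKE 'Mo%'

Result:
id | product
---+--------
3  | Mouse  
5  | Mouse  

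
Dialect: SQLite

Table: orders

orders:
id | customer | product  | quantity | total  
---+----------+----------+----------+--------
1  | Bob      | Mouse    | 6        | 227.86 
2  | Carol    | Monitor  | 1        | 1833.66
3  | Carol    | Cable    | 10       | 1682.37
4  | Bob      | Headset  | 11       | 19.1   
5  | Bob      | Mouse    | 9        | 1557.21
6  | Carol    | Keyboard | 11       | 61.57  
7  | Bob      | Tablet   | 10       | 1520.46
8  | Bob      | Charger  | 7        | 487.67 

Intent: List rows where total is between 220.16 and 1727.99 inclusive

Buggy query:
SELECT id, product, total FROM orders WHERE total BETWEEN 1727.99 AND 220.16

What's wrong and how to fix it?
Bug: The bounds are reversed; BETWEEN a AND b requires a <= b to match anything

Fix: Write BETWEEN 220.16 AND 1727.99

Corrected query:
SELECT id, product, total FROM orders WHERE total BETWEEN 220.16 AND 1727.99

Result:
id | product | total  
---+---------+--------
1  | Mouse   | 227.86 
3  | Cable   | 1682.37
5  | Mouse   | 1557.21
7  | Tablet  | 1520.46
8  | Charger | 487.67 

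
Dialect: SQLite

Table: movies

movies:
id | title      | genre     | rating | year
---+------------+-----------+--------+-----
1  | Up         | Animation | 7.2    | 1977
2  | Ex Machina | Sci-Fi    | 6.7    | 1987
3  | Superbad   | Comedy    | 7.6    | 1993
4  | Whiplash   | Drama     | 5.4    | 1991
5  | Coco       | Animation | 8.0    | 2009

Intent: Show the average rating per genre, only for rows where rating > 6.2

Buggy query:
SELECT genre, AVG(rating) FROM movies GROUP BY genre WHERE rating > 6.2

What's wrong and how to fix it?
Bug: Row-level WHERE must come before GROUP BY in the clause order

Fix: Move the WHERE clause before GROUP BY

Corrected query:
SELECT genre, AVG(rating) FROM movies WHERE rating > 6.2 GROUP BY genre

Result:
genre     | AVG(rating)
----------+------------
Animation | 7.6        
Comedy    | 7.6        
Sci-Fi    | 6.7        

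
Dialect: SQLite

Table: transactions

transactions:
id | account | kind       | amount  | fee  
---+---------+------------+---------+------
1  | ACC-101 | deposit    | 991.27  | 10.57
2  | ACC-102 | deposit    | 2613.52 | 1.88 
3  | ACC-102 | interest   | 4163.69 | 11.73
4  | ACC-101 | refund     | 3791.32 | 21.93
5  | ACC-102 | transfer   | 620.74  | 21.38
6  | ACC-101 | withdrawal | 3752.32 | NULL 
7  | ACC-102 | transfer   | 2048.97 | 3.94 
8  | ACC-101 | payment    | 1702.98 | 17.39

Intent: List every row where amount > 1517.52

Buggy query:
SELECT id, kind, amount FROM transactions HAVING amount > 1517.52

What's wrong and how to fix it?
Bug: This is a non-aggregate query (no GROUP BY, no aggregates), so in SQLite the HAVING clause is invalid here; a row-level condition belongs in WHERE

Fix: Replace HAVING with WHERE since the condition applies to individual rows

Corrected query:
SELECT id, kind, amount FROM transactions WHERE amount > 1517.52

Result:
id | kind       | amount 
---+------------+--------
2  | deposit    | 2613.52
3  | interest   | 4163.69
4  | refund     | 3791.32
6  | withdrawal | 3752.32
7  | transfer   | 2048.97
8  | payment    | 1702.98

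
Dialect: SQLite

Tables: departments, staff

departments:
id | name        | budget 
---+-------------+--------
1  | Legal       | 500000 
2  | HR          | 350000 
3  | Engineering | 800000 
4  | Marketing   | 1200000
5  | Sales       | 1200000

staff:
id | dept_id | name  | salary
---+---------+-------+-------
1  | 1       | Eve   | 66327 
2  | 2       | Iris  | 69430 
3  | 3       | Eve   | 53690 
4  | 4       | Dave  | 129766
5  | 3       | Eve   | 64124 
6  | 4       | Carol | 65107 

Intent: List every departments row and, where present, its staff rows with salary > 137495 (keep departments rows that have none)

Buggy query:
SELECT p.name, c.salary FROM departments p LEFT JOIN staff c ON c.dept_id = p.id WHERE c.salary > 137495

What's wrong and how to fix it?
Bug: A WHERE condition on the right-hand table after LEFT JOIN drops unmatched parents

Fix: Move the right-table condition into the ON clause so unmatched parents are kept

Corrected query:
SELECT p.name, c.salary FROM departments p LEFT JOIN staff c ON c.dept_id = p.id AND c.salary > 137495

Result:
name        | salary
------------+-------
Legal       | NULL  
HR          | NULL  
Engineering | NULL  
Marketing   | NULL  
Sales       | NULL  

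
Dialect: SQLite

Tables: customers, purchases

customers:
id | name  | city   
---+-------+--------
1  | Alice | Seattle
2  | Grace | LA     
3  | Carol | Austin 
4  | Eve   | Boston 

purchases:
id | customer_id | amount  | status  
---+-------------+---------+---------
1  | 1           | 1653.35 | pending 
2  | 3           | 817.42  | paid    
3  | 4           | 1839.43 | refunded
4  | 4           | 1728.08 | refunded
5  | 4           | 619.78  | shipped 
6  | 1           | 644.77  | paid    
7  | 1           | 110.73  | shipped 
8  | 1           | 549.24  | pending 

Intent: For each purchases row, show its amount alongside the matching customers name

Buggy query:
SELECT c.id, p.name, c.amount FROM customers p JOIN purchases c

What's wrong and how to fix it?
Bug: JOIN with no ON clause produces a cartesian product; every purchases row pairs with every customers row

Fix: Add ON c.customer_id = p.id to the JOIN

Corrected query:
SELECT c.id, p.name, c.amount FROM customers p JOIN purchases c ON c.customer_id = p.id

Result:
id | name  | amount 
---+-------+--------
1  | Alice | 1653.35
2  | Carol | 817.42 
3  | Eve   | 1839.43
4  | Eve   | 1728.08
5  | Eve   | 619.78 
6  | Alice | 644.77 
7  | Alice | 110.73 
8  | Alice | 549.24 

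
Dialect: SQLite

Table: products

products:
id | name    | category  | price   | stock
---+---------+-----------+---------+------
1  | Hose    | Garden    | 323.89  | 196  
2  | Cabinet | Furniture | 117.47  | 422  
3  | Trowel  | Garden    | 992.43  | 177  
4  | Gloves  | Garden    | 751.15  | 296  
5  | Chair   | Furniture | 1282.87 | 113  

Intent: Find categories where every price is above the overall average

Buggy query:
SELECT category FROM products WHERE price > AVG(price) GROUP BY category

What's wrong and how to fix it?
Bug: AVG() is an aggregate; it can't sit directly in WHERE

Fix: Use a subquery for AVG and a HAVING MIN(...) filter so the condition holds for every row in the group

Corrected query:
SELECT category FROM products GROUP BY category HAVING MIN(price) > (SELECT AVG(price) FROM products)

Result:
(no rows)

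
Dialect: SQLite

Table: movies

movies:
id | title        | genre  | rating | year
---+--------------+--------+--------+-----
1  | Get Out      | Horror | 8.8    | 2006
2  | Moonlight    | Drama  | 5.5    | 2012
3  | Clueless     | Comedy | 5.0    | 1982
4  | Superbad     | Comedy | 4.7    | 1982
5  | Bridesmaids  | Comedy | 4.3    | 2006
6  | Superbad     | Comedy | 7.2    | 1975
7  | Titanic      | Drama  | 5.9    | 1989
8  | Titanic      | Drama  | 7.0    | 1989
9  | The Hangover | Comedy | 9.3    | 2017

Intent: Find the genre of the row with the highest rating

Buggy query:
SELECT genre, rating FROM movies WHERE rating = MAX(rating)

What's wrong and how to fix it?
Bug: MAX(rating) is an aggregate and cannot be used directly in WHERE

Fix: Wrap MAX in a scalar subquery so WHERE compares against a single value

Corrected query:
SELECT genre, rating FROM movies WHERE rating = (SELECT MAX(rating) FROM movies)

Result:
genre  | rating
-------+-------
Comedy | 9.3   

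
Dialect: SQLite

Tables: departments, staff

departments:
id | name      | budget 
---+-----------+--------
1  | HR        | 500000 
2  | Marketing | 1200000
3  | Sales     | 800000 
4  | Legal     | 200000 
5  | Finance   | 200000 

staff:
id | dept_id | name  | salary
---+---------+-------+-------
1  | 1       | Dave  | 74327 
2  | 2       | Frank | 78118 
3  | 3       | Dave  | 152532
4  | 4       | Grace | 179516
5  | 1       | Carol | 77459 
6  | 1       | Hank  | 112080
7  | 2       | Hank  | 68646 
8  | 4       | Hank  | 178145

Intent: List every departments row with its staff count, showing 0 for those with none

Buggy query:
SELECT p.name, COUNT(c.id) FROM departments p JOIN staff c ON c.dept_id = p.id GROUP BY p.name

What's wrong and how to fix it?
Bug: An inner join excludes parents with zero children

Fix: Use LEFT JOIN so parents without children still appear (COUNT(c.id) gives 0)

Corrected query:
SELECT p.name, COUNT(c.id) FROM departments p LEFT JOIN staff c ON c.dept_id = p.id GROUP BY p.name

Result:
name      | COUNT(c.id)
----------+------------
Finance   | 0          
HR        | 3          
Legal     | 2          
Marketing | 2          
Sales     | 1          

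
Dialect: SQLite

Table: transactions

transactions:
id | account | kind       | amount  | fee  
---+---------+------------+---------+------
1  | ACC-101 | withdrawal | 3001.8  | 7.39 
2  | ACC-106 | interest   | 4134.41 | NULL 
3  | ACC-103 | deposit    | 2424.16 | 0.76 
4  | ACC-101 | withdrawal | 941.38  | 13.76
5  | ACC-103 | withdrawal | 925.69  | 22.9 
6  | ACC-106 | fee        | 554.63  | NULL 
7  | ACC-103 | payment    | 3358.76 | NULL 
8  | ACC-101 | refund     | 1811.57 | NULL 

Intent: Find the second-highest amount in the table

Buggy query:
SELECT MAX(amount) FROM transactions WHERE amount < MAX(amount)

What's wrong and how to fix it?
Bug: The inner MAX is an aggregate inside WHERE, which is not allowed

Fix: Compute the overall MAX in a subquery, then take MAX of rows below it

Corrected query:
SELECT MAX(amount) FROM transactions WHERE amount < (SELECT MAX(amount) FROM transactions)

Result:
MAX(amount)
-----------
3358.76    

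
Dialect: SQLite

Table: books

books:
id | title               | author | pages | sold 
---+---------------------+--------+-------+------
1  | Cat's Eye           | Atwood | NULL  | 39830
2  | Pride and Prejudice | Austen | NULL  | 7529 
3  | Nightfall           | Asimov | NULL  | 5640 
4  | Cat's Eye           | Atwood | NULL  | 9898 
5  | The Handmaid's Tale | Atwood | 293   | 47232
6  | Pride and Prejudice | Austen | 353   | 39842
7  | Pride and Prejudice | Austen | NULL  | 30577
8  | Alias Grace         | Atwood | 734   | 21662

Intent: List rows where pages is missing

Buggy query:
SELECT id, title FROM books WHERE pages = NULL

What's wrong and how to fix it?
Bug: Comparing to NULL with '=' never matches; NULL = NULL is unknown, not true

Fix: Replace '= NULL' with 'IS NULL'

Corrected query:
SELECT id, title FROM books WHERE pages IS NULL

Result:
id | title              
---+--------------------
1  | Cat's Eye          
2  | Pride and Prejudice
3  | Nightfall          
4  | Cat's Eye          
7  | Pride and Prejudice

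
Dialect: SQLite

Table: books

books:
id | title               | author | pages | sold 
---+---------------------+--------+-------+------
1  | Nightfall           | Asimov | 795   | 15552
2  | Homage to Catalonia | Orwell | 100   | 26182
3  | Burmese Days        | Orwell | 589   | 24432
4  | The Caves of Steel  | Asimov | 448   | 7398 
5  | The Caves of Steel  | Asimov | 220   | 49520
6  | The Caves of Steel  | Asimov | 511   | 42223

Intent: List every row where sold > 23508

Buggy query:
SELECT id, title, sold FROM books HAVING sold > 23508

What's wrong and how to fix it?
Bug: HAVING filters the output of aggregation, but this query has no GROUP BY and no aggregate functions, so SQLite rejects it (HAVING clause on a non-aggregate query); the condition here is per row

Fix: Replace HAVING with WHERE since the condition applies to individual rows

Corrected query:
SELECT id, title, sold FROM books WHERE sold > 23508

Result:
id | title               | sold 
---+---------------------+------
2  | Homage to Catalonia | 26182
3  | Burmese Days        | 24432
5  | The Caves of Steel  | 49520
6  | The Caves of Steel  | 42223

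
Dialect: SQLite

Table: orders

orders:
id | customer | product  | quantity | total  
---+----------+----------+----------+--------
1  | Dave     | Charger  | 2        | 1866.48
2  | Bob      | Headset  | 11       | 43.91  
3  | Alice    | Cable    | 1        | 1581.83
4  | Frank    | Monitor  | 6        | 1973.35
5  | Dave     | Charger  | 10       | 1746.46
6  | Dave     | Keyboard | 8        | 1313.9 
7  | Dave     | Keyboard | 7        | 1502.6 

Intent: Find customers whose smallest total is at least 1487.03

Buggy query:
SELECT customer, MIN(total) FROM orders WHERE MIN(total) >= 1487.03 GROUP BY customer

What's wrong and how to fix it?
Bug: MIN() in WHERE is a misuse of aggregate

Fix: Use HAVING for the per-group MIN condition

Corrected query:
SELECT customer, MIN(total) FROM orders GROUP BY customer HAVING MIN(total) >= 1487.03

Result:
customer | MIN(total)
---------+-----------
Alice    | 1581.83   
Frank    | 1973.35   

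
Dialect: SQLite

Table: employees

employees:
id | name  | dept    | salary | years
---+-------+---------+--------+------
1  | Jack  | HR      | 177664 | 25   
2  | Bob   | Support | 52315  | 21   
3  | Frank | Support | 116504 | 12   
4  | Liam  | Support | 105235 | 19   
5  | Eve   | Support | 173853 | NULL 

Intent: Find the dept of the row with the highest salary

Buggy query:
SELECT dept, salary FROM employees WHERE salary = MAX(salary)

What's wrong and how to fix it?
Bug: WHERE is evaluated per row; an aggregate over the whole table isn't defined there

Fix: Use a subquery: WHERE salary = (SELECT MAX(salary) FROM employees)

Corrected query:
SELECT dept, salary FROM employees WHERE salary = (SELECT MAX(salary) FROM employees)

Result:
dept | salary
-----+-------
HR   | 177664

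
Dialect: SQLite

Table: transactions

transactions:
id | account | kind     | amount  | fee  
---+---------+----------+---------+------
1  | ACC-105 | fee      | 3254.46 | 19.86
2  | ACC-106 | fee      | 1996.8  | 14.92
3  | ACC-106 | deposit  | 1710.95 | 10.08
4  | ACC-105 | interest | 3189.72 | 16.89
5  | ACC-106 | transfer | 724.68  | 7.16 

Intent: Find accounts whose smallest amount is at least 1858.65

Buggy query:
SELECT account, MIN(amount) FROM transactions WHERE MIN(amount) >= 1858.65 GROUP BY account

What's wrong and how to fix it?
Bug: MIN() in WHERE is a misuse of aggregate

Fix: Replace WHERE with HAVING after the GROUP BY

Corrected query:
SELECT account, MIN(amount) FROM transactions GROUP BY account HAVING MIN(amount) >= 1858.65

Result:
account | MIN(amount)
--------+------------
ACC-105 | 3189.72    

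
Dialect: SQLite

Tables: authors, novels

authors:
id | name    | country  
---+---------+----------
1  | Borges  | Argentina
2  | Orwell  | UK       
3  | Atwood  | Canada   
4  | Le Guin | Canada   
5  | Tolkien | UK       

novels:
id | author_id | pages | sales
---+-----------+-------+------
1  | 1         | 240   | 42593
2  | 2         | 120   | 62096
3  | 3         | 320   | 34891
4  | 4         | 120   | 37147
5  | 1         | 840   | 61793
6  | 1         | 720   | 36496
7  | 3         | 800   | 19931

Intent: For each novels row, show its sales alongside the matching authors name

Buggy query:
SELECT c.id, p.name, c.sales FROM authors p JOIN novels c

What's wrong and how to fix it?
Bug: JOIN with no ON clause produces a cartesian product; every novels row pairs with every authors row

Fix: Add ON c.author_id = p.id to the JOIN

Corrected query:
SELECT c.id, p.name, c.sales FROM authors p JOIN novels c ON c.author_id = p.id

Result:
id | name    | sales
---+---------+------
1  | Borges  | 42593
2  | Orwell  | 62096
3  | Atwood  | 34891
4  | Le Guin | 37147
5  | Borges  | 61793
6  | Borges  | 36496
7  | Atwood  | 19931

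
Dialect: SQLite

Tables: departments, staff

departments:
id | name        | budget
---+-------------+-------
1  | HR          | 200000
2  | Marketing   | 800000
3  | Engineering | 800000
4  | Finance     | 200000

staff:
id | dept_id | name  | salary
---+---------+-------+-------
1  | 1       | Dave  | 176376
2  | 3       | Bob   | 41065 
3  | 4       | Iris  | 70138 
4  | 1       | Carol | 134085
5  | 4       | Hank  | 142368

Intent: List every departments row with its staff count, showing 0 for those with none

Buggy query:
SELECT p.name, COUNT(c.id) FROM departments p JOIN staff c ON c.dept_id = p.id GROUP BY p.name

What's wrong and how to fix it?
Bug: INNER JOIN drops departments rows that have no matching staff rows

Fix: Switch to LEFT JOIN to retain unmatched parent rows

Corrected query:
SELECT p.name, COUNT(c.id) FROM departments p LEFT JOIN staff c ON c.dept_id = p.id GROUP BY p.name

Result:
name        | COUNT(c.id)
------------+------------
Engineering | 1          
Finance     | 2          
HR          | 2          
Marketing   | 0          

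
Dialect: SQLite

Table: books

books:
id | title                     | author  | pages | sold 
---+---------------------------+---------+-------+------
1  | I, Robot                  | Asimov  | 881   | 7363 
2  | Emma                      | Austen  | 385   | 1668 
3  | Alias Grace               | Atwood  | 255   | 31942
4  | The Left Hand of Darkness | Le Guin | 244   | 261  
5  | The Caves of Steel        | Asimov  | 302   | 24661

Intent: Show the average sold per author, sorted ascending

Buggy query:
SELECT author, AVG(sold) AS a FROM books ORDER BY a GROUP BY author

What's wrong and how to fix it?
Bug: GROUP BY must precede ORDER BY

Fix: Move ORDER BY to the end, after GROUP BY

Corrected query:
SELECT author, AVG(sold) AS a FROM books GROUP BY author ORDER BY a

Result:
author  | a    
--------+------
Le Guin | 261  
Austen  | 1668 
Asimov  | 16012
Atwood  | 31942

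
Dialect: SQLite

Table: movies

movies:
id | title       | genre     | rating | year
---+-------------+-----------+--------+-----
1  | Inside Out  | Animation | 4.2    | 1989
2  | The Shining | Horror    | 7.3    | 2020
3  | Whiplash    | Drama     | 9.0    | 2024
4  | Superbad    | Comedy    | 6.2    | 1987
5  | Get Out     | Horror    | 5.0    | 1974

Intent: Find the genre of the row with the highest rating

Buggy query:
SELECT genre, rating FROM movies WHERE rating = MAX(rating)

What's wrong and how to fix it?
Bug: MAX(rating) is an aggregate and cannot be used directly in WHERE

Fix: Wrap MAX in a scalar subquery so WHERE compares against a single value

Corrected query:
SELECT genre, rating FROM movies WHERE rating = (SELECT MAX(rating) FROM movies)

Result:
genre | rating
------+-------
Drama | 9     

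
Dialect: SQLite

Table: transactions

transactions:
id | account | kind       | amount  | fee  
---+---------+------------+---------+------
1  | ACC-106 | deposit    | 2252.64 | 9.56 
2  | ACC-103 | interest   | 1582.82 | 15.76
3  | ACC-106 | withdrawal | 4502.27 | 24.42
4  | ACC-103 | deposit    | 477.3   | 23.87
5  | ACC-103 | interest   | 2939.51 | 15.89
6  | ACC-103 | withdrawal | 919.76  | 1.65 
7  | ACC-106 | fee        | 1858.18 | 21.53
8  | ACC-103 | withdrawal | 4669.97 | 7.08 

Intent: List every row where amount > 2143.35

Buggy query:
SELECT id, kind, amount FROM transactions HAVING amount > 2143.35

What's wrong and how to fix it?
Bug: HAVING filters the output of aggregation, but this query has no GROUP BY and no aggregate functions, so SQLite rejects it (HAVING clause on a non-aggregate query); the condition here is per row

Fix: Replace HAVING with WHERE since the condition applies to individual rows

Corrected query:
SELECT id, kind, amount FROM transactions WHERE amount > 2143.35

Result:
id | kind       | amount 
---+------------+--------
1  | deposit    | 2252.64
3  | withdrawal | 4502.27
5  | interest   | 2939.51
8  | withdrawal | 4669.97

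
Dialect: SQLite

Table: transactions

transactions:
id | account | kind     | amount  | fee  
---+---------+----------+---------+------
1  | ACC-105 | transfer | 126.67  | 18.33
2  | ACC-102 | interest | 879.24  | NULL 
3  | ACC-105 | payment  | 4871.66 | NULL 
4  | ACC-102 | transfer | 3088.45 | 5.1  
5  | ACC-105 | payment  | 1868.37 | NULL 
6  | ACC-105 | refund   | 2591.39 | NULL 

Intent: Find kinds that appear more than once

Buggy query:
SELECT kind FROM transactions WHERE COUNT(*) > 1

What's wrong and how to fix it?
Bug: COUNT(*) is an aggregate and cannot be used in WHERE

Fix: GROUP BY kind, then filter groups with HAVING COUNT(*) > 1

Corrected query:
SELECT kind FROM transactions GROUP BY kind HAVING COUNT(*) > 1

Result:
kind    
--------
payment 
transfer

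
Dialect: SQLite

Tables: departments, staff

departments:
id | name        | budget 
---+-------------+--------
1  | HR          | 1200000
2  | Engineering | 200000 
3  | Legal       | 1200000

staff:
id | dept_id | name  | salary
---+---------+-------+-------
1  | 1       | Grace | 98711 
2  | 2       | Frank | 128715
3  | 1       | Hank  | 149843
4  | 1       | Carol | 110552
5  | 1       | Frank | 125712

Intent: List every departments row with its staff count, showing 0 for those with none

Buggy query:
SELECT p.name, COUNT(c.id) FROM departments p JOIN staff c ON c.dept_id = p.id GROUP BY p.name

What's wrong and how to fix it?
Bug: INNER JOIN drops departments rows that have no matching staff rows

Fix: Switch to LEFT JOIN to retain unmatched parent rows

Corrected query:
SELECT p.name, COUNT(c.id) FROM departments p LEFT JOIN staff c ON c.dept_id = p.id GROUP BY p.name

Result:
name        | COUNT(c.id)
------------+------------
Engineering | 1          
HR          | 4          
Legal       | 0          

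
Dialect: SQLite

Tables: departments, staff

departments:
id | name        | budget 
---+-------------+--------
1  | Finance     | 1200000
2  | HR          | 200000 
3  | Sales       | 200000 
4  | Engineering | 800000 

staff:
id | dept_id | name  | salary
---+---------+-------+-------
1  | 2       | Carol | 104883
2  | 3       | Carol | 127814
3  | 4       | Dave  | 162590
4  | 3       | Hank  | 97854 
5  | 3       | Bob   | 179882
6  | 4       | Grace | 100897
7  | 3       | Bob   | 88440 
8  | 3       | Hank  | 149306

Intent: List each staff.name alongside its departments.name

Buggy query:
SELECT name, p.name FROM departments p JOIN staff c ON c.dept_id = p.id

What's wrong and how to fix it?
Bug: Both tables have a 'name' column; the unqualified reference is ambiguous

Fix: Qualify the column with its table alias (c.name)

Corrected query:
SELECT c.name, p.name FROM departments p JOIN staff c ON c.dept_id = p.id

Result:
name  | name       
------+------------
Carol | HR         
Carol | Sales      
Dave  | Engineering
Hank  | Sales      
Bob   | Sales      
Grace | Engineering
Bob   | Sales      
Hank  | Sales      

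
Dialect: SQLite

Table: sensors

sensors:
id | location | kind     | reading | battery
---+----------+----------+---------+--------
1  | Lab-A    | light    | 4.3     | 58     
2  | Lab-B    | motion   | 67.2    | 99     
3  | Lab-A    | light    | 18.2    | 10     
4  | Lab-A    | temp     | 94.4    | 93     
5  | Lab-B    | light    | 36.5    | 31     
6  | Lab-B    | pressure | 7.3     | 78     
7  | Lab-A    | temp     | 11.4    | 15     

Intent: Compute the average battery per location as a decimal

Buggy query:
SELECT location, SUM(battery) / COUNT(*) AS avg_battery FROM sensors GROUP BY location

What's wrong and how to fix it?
Bug: SUM(battery) and COUNT(*) are both integers; the division truncates the fractional part

Fix: Multiply by 1.0 (or CAST to REAL) to force floating-point division

Corrected query:
SELECT location, SUM(battery) * 1.0 / COUNT(*) AS avg_battery FROM sensors GROUP BY location

Result:
location | avg_battery
---------+------------
Lab-A    | 44         
Lab-B    | 69.333333  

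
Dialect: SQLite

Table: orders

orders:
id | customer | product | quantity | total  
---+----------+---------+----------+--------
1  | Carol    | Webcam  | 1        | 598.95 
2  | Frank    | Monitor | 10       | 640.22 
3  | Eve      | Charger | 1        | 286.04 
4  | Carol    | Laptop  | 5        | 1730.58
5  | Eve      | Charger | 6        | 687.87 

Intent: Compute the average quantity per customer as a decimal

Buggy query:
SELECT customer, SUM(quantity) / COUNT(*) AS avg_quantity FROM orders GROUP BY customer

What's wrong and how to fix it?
Bug: Both operands are integers, so '/' performs integer division and truncates

Fix: Multiply by 1.0 (or CAST to REAL) to force floating-point division

Corrected query:
SELECT customer, SUM(quantity) * 1.0 / COUNT(*) AS avg_quantity FROM orders GROUP BY customer

Result:
customer | avg_quantity
---------+-------------
Carol    | 3           
Eve      | 3.5         
Frank    | 10          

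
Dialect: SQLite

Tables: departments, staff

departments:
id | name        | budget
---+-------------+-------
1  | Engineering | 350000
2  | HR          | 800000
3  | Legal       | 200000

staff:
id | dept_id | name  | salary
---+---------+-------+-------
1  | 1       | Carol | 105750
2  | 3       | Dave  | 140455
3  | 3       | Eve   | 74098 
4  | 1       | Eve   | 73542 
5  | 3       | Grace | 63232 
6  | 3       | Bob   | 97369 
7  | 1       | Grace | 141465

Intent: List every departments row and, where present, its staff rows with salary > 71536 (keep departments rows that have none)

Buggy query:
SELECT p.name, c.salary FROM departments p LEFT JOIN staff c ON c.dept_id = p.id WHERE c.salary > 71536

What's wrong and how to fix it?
Bug: A WHERE condition on the right-hand table after LEFT JOIN drops unmatched parents

Fix: Move the right-table condition into the ON clause so unmatched parents are kept

Corrected query:
SELECT p.name, c.salary FROM departments p LEFT JOIN staff c ON c.dept_id = p.id AND c.salary > 71536

Result:
name        | salary
------------+-------
Engineering | 73542 
Engineering | 105750
Engineering | 141465
HR          | NULL  
Legal       | 74098 
Legal       | 97369 
Legal       | 140455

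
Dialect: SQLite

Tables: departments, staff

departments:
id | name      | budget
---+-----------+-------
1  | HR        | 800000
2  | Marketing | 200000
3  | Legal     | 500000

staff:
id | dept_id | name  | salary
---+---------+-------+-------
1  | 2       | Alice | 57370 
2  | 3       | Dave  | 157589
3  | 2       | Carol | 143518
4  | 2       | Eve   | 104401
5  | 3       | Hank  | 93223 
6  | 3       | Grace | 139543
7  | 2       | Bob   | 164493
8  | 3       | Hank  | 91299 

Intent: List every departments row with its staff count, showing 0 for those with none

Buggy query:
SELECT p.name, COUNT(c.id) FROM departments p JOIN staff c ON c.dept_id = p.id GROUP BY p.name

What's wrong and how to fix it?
Bug: INNER JOIN drops departments rows that have no matching staff rows

Fix: Switch to LEFT JOIN to retain unmatched parent rows

Corrected query:
SELECT p.name, COUNT(c.id) FROM departments p LEFT JOIN staff c ON c.dept_id = p.id GROUP BY p.name

Result:
name      | COUNT(c.id)
----------+------------
HR        | 0          
Legal     | 4          
Marketing | 4          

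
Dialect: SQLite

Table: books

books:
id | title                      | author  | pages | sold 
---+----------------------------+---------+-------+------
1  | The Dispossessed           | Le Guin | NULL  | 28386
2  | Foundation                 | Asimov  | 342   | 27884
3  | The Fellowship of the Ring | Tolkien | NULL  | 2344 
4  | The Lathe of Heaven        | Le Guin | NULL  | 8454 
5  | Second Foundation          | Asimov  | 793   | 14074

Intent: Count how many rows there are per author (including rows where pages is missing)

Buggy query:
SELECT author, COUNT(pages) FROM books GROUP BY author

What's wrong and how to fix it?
Bug: COUNT(column) counts non-NULL values only; rows with NULL pages aren't counted

Fix: Use COUNT(*) to count all rows regardless of NULL

Corrected query:
SELECT author, COUNT(*) FROM books GROUP BY author

Result:
author  | COUNT(*)
--------+---------
Asimov  | 2       
Le Guin | 2       
Tolkien | 1       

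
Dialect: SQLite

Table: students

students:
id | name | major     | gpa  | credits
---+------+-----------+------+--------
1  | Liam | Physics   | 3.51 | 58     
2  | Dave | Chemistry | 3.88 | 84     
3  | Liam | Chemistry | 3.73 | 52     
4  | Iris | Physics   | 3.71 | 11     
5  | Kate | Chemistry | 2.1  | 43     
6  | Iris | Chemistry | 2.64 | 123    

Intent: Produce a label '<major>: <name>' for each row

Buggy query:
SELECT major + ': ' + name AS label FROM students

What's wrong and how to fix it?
Bug: '+' is numeric addition; on text columns SQLite converts them to 0 instead of concatenating

Fix: Replace + with || to concatenate text

Corrected query:
SELECT major || ': ' || name AS label FROM students

Result:
label          
---------------
Physics: Liam  
Chemistry: Dave
Chemistry: Liam
Physics: Iris  
Chemistry: Kate
Chemistry: Iris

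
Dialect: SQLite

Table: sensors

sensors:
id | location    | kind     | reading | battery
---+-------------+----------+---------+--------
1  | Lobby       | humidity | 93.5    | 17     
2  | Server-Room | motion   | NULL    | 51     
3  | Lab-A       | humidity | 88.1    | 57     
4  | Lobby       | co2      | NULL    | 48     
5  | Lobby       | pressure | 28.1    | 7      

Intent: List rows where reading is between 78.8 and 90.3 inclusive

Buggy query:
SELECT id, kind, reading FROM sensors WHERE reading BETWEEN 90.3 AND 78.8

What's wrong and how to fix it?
Bug: The bounds are reversed; BETWEEN a AND b requires a <= b to match anything

Fix: Swap the bounds so the smaller value comes first

Corrected query:
SELECT id, kind, reading FROM sensors WHERE reading BETWEEN 78.8 AND 90.3

Result:
id | kind     | reading
---+----------+--------
3  | humidity | 88.1   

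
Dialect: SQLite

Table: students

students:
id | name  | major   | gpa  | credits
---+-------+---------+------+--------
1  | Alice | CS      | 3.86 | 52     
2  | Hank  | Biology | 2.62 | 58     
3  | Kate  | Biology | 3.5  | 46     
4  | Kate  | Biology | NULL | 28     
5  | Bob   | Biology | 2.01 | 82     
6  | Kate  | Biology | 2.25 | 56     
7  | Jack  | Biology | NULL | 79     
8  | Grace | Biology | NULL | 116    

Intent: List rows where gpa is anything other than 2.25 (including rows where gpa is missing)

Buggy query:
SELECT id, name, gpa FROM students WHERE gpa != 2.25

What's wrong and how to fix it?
Bug: 'gpa != 2.25' is unknown when gpa is NULL, so NULL rows are silently excluded

Fix: Handle NULL separately with IS NULL alongside the inequality

Corrected query:
SELECT id, name, gpa FROM students WHERE gpa != 2.25 OR gpa IS NULL

Result:
id | name  | gpa 
---+-------+-----
1  | Alice | 3.86
2  | Hank  | 2.62
3  | Kate  | 3.5 
4  | Kate  | NULL
5  | Bob   | 2.01
7  | Jack  | NULL
8  | Grace | NULL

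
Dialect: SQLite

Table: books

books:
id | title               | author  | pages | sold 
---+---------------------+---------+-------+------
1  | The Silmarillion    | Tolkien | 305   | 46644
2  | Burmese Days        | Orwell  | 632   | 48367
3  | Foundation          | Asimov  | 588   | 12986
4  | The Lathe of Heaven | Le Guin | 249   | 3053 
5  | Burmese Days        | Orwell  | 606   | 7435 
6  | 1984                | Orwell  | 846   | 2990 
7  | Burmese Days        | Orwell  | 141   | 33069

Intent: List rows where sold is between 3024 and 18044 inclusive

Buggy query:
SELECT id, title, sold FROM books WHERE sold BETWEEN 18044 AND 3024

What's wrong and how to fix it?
Bug: BETWEEN expects the lower bound first; with 18044 AND 3024 the range is empty

Fix: Write BETWEEN 3024 AND 18044

Corrected query:
SELECT id, title, sold FROM books WHERE sold BETWEEN 3024 AND 18044

Result:
id | title               | sold 
---+---------------------+------
3  | Foundation          | 12986
4  | The Lathe of Heaven | 3053 
5  | Burmese Days        | 7435 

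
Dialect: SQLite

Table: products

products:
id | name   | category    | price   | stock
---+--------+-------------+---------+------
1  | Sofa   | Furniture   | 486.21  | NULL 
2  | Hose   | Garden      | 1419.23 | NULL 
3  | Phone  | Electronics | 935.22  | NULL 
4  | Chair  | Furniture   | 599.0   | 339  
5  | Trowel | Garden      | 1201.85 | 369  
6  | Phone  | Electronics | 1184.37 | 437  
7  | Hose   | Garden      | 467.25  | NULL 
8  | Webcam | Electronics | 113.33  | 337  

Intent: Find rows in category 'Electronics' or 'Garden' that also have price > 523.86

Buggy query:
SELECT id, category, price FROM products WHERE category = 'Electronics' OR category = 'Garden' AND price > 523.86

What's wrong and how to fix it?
Bug: AND binds tighter than OR, so this parses as category = 'Electronics' OR (category = 'Garden' AND price > 523.86)

Fix: Group the OR with parentheses (or use IN), then AND the threshold

Corrected query:
SELECT id, category, price FROM products WHERE (category = 'Electronics' OR category = 'Garden') AND price > 523.86

Result:
id | category    | price  
---+-------------+--------
2  | Garden      | 1419.23
3  | Electronics | 935.22 
5  | Garden      | 1201.85
6  | Electronics | 1184.37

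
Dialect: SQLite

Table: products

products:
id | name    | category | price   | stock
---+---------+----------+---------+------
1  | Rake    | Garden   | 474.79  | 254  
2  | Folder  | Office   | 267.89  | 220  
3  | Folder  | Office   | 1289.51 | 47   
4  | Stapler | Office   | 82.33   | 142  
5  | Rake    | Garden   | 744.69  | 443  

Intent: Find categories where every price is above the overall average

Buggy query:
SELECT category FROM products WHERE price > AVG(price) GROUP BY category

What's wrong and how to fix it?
Bug: WHERE evaluates per row before aggregation, so AVG() is unavailable

Fix: Compute the overall average in a scalar subquery and compare each group's MIN against it in HAVING

Corrected query:
SELECT category FROM products GROUP BY category HAVING MIN(price) > (SELECT AVG(price) FROM products)

Result:
(no rows)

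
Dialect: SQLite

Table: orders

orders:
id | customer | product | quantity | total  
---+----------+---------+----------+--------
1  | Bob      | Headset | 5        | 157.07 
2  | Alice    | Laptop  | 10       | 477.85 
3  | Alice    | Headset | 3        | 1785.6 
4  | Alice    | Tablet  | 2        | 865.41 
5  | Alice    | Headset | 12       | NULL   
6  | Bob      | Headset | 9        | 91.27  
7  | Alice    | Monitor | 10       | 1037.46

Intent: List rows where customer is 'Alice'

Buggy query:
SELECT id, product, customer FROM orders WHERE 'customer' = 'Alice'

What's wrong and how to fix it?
Bug: Single quotes denote string literals in SQL; the column name is being compared as a constant string

Fix: Reference the column as customer without single quotes

Corrected query:
SELECT id, product, customer FROM orders WHERE customer = 'Alice'

Result:
id | product | customer
---+---------+---------
2  | Laptop  | Alice   
3  | Headset | Alice   
4  | Tablet  | Alice   
5  | Headset | Alice   
7  | Monitor | Alice   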